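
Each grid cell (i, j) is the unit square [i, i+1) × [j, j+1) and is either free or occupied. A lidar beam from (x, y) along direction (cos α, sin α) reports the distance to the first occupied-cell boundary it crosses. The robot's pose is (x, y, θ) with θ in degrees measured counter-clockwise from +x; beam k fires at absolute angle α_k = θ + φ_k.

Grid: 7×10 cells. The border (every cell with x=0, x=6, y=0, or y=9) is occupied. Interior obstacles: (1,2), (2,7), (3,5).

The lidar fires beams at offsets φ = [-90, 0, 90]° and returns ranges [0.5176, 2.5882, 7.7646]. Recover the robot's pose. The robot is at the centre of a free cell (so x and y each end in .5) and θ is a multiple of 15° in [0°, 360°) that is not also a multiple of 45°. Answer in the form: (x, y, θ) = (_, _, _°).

The pose lattice has 37·16 = 592 candidates. Test each by forward raycasting.
  (2.5, 1.5, 300°): beam 1 = 1.0000 ≠ 0.5176 ✗
  (2.5, 2.5, 150°): beam 1 = 2.8868 ≠ 0.5176 ✗
  (3.5, 3.5, 345°): beam 1 = 2.5882 ≠ 0.5176 ✗
  (5.5, 6.5, 60°): beam 1 = 0.5774 ≠ 0.5176 ✗
  …
  (3.5, 8.5, 195°): r_1=0.5176, r_2=2.5882, r_3=7.7646 — all match ✓
Unique over the lattice → pose = (3.5, 8.5, 195°).

(x, y, θ) = (3.5, 8.5, 195°)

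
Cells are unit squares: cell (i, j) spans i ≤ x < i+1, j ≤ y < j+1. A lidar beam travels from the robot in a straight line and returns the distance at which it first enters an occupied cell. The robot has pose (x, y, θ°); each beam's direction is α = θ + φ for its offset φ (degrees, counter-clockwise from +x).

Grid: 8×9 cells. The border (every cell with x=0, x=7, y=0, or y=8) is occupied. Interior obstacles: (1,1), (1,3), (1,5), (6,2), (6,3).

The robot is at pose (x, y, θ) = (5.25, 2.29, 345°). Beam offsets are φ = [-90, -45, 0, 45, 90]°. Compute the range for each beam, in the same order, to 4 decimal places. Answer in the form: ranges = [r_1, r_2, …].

beam 1: φ=-90°, α=255°
  direction (-0.2588, -0.9659); cell (5,2); t to first gridline: x 0.9659, y 0.3002 (then +3.8637 / +1.0353)
    (5,1) via y @ 0.3002
    (4,1) via x @ 0.9659
    (4,0) via y @ 1.3355  # hit
  → r_1 = 1.3355
beam 2: φ=-45°, α=300°
  direction (0.5000, -0.8660); cell (5,2); t to first gridline: x 1.5000, y 0.3349 (then +2.0000 / +1.1547)
    (5,1) via y @ 0.3349
    (5,0) via y @ 1.4896  # hit
  → r_2 = 1.4896
beam 3: φ=0°, α=345°
  direction (0.9659, -0.2588); cell (5,2); t to first gridline: x 0.7765, y 1.1205 (then +1.0353 / +3.8637)
    (6,2) via x @ 0.7765  # hit
  → r_3 = 0.7765
beam 4: φ=45°, α=30°
  direction (0.8660, 0.5000); cell (5,2); t to first gridline: x 0.8660, y 1.4200 (then +1.1547 / +2.0000)
    (6,2) via x @ 0.8660  # hit
  → r_4 = 0.8660
beam 5: φ=90°, α=75°
  direction (0.2588, 0.9659); cell (5,2); t to first gridline: x 2.8978, y 0.7350 (then +3.8637 / +1.0353)
    (5,3) via y @ 0.7350
    (5,4) via y @ 1.7703
    (5,5) via y @ 2.8056
    (6,5) via x @ 2.8978
    (6,6) via y @ 3.8409
    (6,7) via y @ 4.8762
    (6,8) via y @ 5.9114  # hit
  → r_5 = 5.9114

ranges = [1.3355, 1.4896, 0.7765, 0.8660, 5.9114]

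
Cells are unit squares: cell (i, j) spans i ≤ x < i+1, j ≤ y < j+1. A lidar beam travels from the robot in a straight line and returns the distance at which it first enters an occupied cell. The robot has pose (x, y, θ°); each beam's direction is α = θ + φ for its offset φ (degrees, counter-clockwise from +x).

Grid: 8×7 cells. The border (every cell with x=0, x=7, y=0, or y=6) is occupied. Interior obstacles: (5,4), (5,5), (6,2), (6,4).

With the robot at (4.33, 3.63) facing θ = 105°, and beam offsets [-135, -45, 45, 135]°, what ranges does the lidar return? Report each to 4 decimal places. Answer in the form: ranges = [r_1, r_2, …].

beam 1: φ=-135°, α=330°
  dir = (cos 330°, sin 330°) = (0.8660, -0.5000); from cell (4,3)
  next x-line at t=0.7736, next y-line at t=1.2600; Δt_x=1.1547, Δt_y=2.0000
    x: enter (5,3) at t=0.7736
    y: enter (5,2) at t=1.2600
    x: enter (6,2) at t=1.9283 ← occupied
  → r_1 = 1.9283
beam 2: φ=-45°, α=60°
  dir = (cos 60°, sin 60°) = (0.5000, 0.8660); from cell (4,3)
  next x-line at t=1.3400, next y-line at t=0.4272; Δt_x=2.0000, Δt_y=1.1547
    y: enter (4,4) at t=0.4272
    x: enter (5,4) at t=1.3400 ← occupied
  → r_2 = 1.3400
beam 3: φ=45°, α=150°
  dir = (cos 150°, sin 150°) = (-0.8660, 0.5000); from cell (4,3)
  next x-line at t=0.3811, next y-line at t=0.7400; Δt_x=1.1547, Δt_y=2.0000
    x: enter (3,3) at t=0.3811
    y: enter (3,4) at t=0.7400
    x: enter (2,4) at t=1.5358
    x: enter (1,4) at t=2.6905
    y: enter (1,5) at t=2.7400
    x: enter (0,5) at t=3.8452 ← occupied
  → r_3 = 3.8452
beam 4: φ=135°, α=240°
  dir = (cos 240°, sin 240°) = (-0.5000, -0.8660); from cell (4,3)
  next x-line at t=0.6600, next y-line at t=0.7275; Δt_x=2.0000, Δt_y=1.1547
    x: enter (3,3) at t=0.6600
    y: enter (3,2) at t=0.7275
    y: enter (3,1) at t=1.8822
    x: enter (2,1) at t=2.6600
    y: enter (2,0) at t=3.0369 ← occupied
  → r_4 = 3.0369

ranges = [1.9283, 1.3400, 3.8452, 3.0369]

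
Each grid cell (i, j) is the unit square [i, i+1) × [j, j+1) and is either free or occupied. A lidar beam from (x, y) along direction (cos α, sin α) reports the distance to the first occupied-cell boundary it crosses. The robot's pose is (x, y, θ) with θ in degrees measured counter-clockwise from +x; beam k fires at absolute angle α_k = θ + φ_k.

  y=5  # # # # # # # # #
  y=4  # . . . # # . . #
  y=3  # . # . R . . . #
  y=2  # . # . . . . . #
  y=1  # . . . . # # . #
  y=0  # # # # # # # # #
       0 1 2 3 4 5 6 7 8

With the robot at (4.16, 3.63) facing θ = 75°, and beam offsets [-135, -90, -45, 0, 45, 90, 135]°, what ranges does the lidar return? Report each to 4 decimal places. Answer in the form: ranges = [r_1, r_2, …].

beam 1: φ=-135°, α=300°
  direction (0.5000, -0.8660); cell (4,3); t to first gridline: x 1.6800, y 0.7275 (then +2.0000 / +1.1547)
    (4,2) via y @ 0.7275
    (5,2) via x @ 1.6800
    (5,1) via y @ 1.8822  # hit
  → r_1 = 1.8822
beam 2: φ=-90°, α=345°
  direction (0.9659, -0.2588); cell (4,3); t to first gridline: x 0.8696, y 2.4341 (then +1.0353 / +3.8637)
    (5,3) via x @ 0.8696
    (6,3) via x @ 1.9049
    (6,2) via y @ 2.4341
    (7,2) via x @ 2.9402
    (8,2) via x @ 3.9755  # hit
  → r_2 = 3.9755
beam 3: φ=-45°, α=30°
  direction (0.8660, 0.5000); cell (4,3); t to first gridline: x 0.9699, y 0.7400 (then +1.1547 / +2.0000)
    (4,4) via y @ 0.7400  # hit
  → r_3 = 0.7400
beam 4: φ=0°, α=75°
  direction (0.2588, 0.9659); cell (4,3); t to first gridline: x 3.2455, y 0.3831 (then +3.8637 / +1.0353)
    (4,4) via y @ 0.3831  # hit
  → r_4 = 0.3831
beam 5: φ=45°, α=120°
  direction (-0.5000, 0.8660); cell (4,3); t to first gridline: x 0.3200, y 0.4272 (then +2.0000 / +1.1547)
    (3,3) via x @ 0.3200
    (3,4) via y @ 0.4272
    (3,5) via y @ 1.5819  # hit
  → r_5 = 1.5819
beam 6: φ=90°, α=165°
  direction (-0.9659, 0.2588); cell (4,3); t to first gridline: x 0.1656, y 1.4296 (then +1.0353 / +3.8637)
    (3,3) via x @ 0.1656
    (2,3) via x @ 1.2009  # hit
  → r_6 = 1.2009
beam 7: φ=135°, α=210°
  direction (-0.8660, -0.5000); cell (4,3); t to first gridline: x 0.1848, y 1.2600 (then +1.1547 / +2.0000)
    (3,3) via x @ 0.1848
    (3,2) via y @ 1.2600
    (2,2) via x @ 1.3395  # hit
  → r_7 = 1.3395

ranges = [1.8822, 3.9755, 0.7400, 0.3831, 1.5819, 1.2009, 1.3395]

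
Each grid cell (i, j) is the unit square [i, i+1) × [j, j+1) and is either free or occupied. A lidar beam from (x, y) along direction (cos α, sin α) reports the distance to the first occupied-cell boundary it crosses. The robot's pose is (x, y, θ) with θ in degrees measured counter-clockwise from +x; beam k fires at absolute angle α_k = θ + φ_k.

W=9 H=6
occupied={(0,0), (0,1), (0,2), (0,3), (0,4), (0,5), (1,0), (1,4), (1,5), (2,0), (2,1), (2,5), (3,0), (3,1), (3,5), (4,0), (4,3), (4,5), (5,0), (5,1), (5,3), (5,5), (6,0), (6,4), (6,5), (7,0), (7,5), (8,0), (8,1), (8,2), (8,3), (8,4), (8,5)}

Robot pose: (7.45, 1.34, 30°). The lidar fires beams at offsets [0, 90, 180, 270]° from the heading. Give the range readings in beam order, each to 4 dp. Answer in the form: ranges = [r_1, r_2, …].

beam 1: φ=0°, α=30°
  dir = (cos 30°, sin 30°) = (0.8660, 0.5000); from cell (7,1)
  next x-line at t=0.6351, next y-line at t=1.3200; Δt_x=1.1547, Δt_y=2.0000
    x: enter (8,1) at t=0.6351 ← occupied
  → r_1 = 0.6351
beam 2: φ=90°, α=120°
  dir = (cos 120°, sin 120°) = (-0.5000, 0.8660); from cell (7,1)
  next x-line at t=0.9000, next y-line at t=0.7621; Δt_x=2.0000, Δt_y=1.1547
    y: enter (7,2) at t=0.7621
    x: enter (6,2) at t=0.9000
    y: enter (6,3) at t=1.9168
    x: enter (5,3) at t=2.9000 ← occupied
  → r_2 = 2.9000
beam 3: φ=180°, α=210°
  dir = (cos 210°, sin 210°) = (-0.8660, -0.5000); from cell (7,1)
  next x-line at t=0.5196, next y-line at t=0.6800; Δt_x=1.1547, Δt_y=2.0000
    x: enter (6,1) at t=0.5196
    y: enter (6,0) at t=0.6800 ← occupied
  → r_3 = 0.6800
beam 4: φ=270°, α=300°
  dir = (cos 300°, sin 300°) = (0.5000, -0.8660); from cell (7,1)
  next x-line at t=1.1000, next y-line at t=0.3926; Δt_x=2.0000, Δt_y=1.1547
    y: enter (7,0) at t=0.3926 ← occupied
  → r_4 = 0.3926

ranges = [0.6351, 2.9000, 0.6800, 0.3926]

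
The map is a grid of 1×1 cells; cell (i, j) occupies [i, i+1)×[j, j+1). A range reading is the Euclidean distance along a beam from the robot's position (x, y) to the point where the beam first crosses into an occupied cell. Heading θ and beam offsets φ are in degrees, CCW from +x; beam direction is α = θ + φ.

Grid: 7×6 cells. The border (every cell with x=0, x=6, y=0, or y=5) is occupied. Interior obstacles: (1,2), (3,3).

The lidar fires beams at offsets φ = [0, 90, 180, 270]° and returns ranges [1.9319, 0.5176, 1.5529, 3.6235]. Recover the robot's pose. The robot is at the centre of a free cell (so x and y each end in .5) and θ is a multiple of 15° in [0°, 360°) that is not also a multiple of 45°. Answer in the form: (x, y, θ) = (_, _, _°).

(x, y, θ) = (2.5, 4.5, 15°)

The pose lattice has 18·16 = 288 candidates. Test each by forward raycasting.
  (5.5, 1.5, 330°): beam 1 = 0.5774 ≠ 1.9319 ✗
  (5.5, 2.5, 285°): beam 1 = 1.5529 ≠ 1.9319 ✗
  (2.5, 2.5, 255°): beam 1 = 1.5529 ≠ 1.9319 ✗
  …
  (2.5, 4.5, 15°): r_1=1.9319, r_2=0.5176, r_3=1.5529, r_4=3.6235 — all match ✓
Unique over the lattice → pose = (2.5, 4.5, 15°).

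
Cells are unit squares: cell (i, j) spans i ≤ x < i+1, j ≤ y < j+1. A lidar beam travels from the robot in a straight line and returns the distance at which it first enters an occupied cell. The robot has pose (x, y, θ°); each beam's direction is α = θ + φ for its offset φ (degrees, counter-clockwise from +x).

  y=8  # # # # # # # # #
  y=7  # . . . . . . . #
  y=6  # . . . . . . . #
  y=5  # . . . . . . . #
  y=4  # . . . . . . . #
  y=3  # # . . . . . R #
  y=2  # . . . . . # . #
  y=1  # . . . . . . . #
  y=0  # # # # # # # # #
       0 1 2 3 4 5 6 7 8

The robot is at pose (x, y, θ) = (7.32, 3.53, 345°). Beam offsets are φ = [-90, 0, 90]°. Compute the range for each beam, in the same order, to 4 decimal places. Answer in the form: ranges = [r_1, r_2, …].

ranges = [1.2364, 0.7040, 2.6273]

beam 1: φ=-90°, α=255°
  dir = (cos 255°, sin 255°) = (-0.2588, -0.9659); from cell (7,3)
  next x-line at t=1.2364, next y-line at t=0.5487; Δt_x=3.8637, Δt_y=1.0353
    y: enter (7,2) at t=0.5487
    x: enter (6,2) at t=1.2364 ← occupied
  → r_1 = 1.2364
beam 2: φ=0°, α=345°
  dir = (cos 345°, sin 345°) = (0.9659, -0.2588); from cell (7,3)
  next x-line at t=0.7040, next y-line at t=2.0478; Δt_x=1.0353, Δt_y=3.8637
    x: enter (8,3) at t=0.7040 ← occupied
  → r_2 = 0.7040
beam 3: φ=90°, α=75°
  dir = (cos 75°, sin 75°) = (0.2588, 0.9659); from cell (7,3)
  next x-line at t=2.6273, next y-line at t=0.4866; Δt_x=3.8637, Δt_y=1.0353
    y: enter (7,4) at t=0.4866
    y: enter (7,5) at t=1.5219
    y: enter (7,6) at t=2.5571
    x: enter (8,6) at t=2.6273 ← occupied
  → r_3 = 2.6273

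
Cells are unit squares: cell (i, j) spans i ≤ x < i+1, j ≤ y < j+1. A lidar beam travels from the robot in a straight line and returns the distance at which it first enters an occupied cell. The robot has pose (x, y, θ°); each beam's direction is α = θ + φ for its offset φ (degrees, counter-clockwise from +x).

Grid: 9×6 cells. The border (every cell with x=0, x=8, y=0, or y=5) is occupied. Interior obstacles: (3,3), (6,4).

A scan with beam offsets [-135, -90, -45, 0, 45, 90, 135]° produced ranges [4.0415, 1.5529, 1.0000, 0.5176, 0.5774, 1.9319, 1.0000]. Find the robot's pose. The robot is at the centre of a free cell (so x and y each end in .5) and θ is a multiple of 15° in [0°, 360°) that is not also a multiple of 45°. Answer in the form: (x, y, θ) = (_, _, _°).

Enumerate (i+0.5, j+0.5, θ) over the 26 free cells and 16 admissible headings. For each, cast all 7 beams and compare to the given ranges.
  (3.5, 2.5, 330°): beam 1 = 2.5882 ≠ 4.0415 ✗
  (2.5, 2.5, 330°): beam 1 = 1.5529 ≠ 4.0415 ✗
  (3.5, 4.5, 150°): beam 1 = 1.9319 ≠ 4.0415 ✗
  …
  (4.5, 4.5, 75°): r_1=4.0415, r_2=1.5529, r_3=1.0000, r_4=0.5176, r_5=0.5774, r_6=1.9319, r_7=1.0000 — all match ✓
Unique over the lattice → pose = (4.5, 4.5, 75°).

(x, y, θ) = (4.5, 4.5, 75°)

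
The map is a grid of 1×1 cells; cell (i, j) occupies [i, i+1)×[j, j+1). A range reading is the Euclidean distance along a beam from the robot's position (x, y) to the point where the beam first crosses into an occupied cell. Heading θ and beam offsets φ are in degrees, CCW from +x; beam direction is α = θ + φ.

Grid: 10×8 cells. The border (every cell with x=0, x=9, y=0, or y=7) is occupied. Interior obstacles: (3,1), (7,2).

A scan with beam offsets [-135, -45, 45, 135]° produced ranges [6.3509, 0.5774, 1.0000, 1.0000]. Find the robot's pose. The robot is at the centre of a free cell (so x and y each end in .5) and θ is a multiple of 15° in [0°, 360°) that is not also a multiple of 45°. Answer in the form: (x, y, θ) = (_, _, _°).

The pose lattice has 46·16 = 736 candidates. Test each by forward raycasting.
  (4.5, 4.5, 285°): beam 1 = 4.0415 ≠ 6.3509 ✗
  (8.5, 4.5, 300°): beam 1 = 7.7646 ≠ 6.3509 ✗
  (8.5, 2.5, 255°): beam 1 = 5.1962 ≠ 6.3509 ✗
  (4.5, 3.5, 285°): beam 1 = 4.0415 ≠ 6.3509 ✗
  …
  (6.5, 1.5, 285°): r_1=6.3509, r_2=0.5774, r_3=1.0000, r_4=1.0000 — all match ✓
No second candidate reproduces the full scan.

(x, y, θ) = (6.5, 1.5, 285°)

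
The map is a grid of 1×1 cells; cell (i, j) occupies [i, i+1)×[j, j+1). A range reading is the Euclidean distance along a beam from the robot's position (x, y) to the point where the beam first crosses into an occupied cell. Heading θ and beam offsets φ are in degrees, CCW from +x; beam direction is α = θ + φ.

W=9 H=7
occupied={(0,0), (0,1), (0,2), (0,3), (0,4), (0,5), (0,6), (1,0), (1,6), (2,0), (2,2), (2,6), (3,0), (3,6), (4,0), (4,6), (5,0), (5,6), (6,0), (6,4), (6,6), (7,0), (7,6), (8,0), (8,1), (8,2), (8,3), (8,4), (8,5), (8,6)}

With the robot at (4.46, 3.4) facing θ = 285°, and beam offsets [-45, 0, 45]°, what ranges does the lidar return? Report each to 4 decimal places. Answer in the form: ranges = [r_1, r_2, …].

beam 1: φ=-45°, α=240°
  direction (-0.5000, -0.8660); cell (4,3); t to first gridline: x 0.9200, y 0.4619 (then +2.0000 / +1.1547)
    (4,2) via y @ 0.4619
    (3,2) via x @ 0.9200
    (3,1) via y @ 1.6166
    (3,0) via y @ 2.7713  # hit
  → r_1 = 2.7713
beam 2: φ=0°, α=285°
  direction (0.2588, -0.9659); cell (4,3); t to first gridline: x 2.0864, y 0.4141 (then +3.8637 / +1.0353)
    (4,2) via y @ 0.4141
    (4,1) via y @ 1.4494
    (5,1) via x @ 2.0864
    (5,0) via y @ 2.4847  # hit
  → r_2 = 2.4847
beam 3: φ=45°, α=330°
  direction (0.8660, -0.5000); cell (4,3); t to first gridline: x 0.6235, y 0.8000 (then +1.1547 / +2.0000)
    (5,3) via x @ 0.6235
    (5,2) via y @ 0.8000
    (6,2) via x @ 1.7782
    (6,1) via y @ 2.8000
    (7,1) via x @ 2.9329
    (8,1) via x @ 4.0876  # hit
  → r_3 = 4.0876

ranges = [2.7713, 2.4847, 4.0876]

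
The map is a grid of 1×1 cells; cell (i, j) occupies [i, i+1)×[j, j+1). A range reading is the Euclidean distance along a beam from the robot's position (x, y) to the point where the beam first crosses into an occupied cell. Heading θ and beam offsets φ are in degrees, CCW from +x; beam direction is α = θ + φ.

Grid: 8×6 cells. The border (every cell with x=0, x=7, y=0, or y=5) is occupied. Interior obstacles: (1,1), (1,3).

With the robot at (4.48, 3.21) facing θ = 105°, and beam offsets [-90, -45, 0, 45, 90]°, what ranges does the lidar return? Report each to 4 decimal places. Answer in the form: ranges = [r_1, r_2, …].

beam 1: φ=-90°, α=15°
  d=(0.9659,0.2588)  start (4,3)  tX=0.5383 tY=3.0523  stride 1/|dx|=1.0353 1/|dy|=3.8637
    cross x-line → (5,3), t=0.5383
    cross x-line → (6,3), t=1.5736
    cross x-line → (7,3), t=2.6089 (wall)
  → r_1 = 2.6089
beam 2: φ=-45°, α=60°
  d=(0.5000,0.8660)  start (4,3)  tX=1.0400 tY=0.9122  stride 1/|dx|=2.0000 1/|dy|=1.1547
    cross y-line → (4,4), t=0.9122
    cross x-line → (5,4), t=1.0400
    cross y-line → (5,5), t=2.0669 (wall)
  → r_2 = 2.0669
beam 3: φ=0°, α=105°
  d=(-0.2588,0.9659)  start (4,3)  tX=1.8546 tY=0.8179  stride 1/|dx|=3.8637 1/|dy|=1.0353
    cross y-line → (4,4), t=0.8179
    cross y-line → (4,5), t=1.8531 (wall)
  → r_3 = 1.8531
beam 4: φ=45°, α=150°
  d=(-0.8660,0.5000)  start (4,3)  tX=0.5543 tY=1.5800  stride 1/|dx|=1.1547 1/|dy|=2.0000
    cross x-line → (3,3), t=0.5543
    cross y-line → (3,4), t=1.5800
    cross x-line → (2,4), t=1.7090
    cross x-line → (1,4), t=2.8637
    cross y-line → (1,5), t=3.5800 (wall)
  → r_4 = 3.5800
beam 5: φ=90°, α=195°
  d=(-0.9659,-0.2588)  start (4,3)  tX=0.4969 tY=0.8114  stride 1/|dx|=1.0353 1/|dy|=3.8637
    cross x-line → (3,3), t=0.4969
    cross y-line → (3,2), t=0.8114
    cross x-line → (2,2), t=1.5322
    cross x-line → (1,2), t=2.5675
    cross x-line → (0,2), t=3.6028 (wall)
  → r_5 = 3.6028

ranges = [2.6089, 2.0669, 1.8531, 3.5800, 3.6028]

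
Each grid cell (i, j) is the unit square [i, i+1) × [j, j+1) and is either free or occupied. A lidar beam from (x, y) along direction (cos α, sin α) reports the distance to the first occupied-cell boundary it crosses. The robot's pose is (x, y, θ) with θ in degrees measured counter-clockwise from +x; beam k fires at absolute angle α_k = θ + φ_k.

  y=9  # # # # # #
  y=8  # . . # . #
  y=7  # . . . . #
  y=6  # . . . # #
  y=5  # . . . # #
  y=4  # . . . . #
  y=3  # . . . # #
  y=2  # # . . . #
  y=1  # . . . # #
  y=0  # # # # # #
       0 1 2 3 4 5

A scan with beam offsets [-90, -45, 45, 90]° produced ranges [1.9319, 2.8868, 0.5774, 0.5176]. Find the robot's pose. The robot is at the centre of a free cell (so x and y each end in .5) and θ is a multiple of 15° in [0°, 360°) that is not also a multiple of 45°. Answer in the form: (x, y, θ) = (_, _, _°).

Candidates: 26 free-cell centres × 16 headings = 416 poses. Raycast each; keep the one whose scan matches to 4 dp.
  (1.5, 8.5, 105°): beam 1 = 1.5529 ≠ 1.9319 ✗
  (2.5, 7.5, 15°): beam 1 = 5.7956 ≠ 1.9319 ✗
  (2.5, 4.5, 105°): beam 2 = 5.0000 ≠ 2.8868 ✗
  (3.5, 5.5, 15°): beam 2 = 0.5774 ≠ 2.8868 ✗
  …
  (3.5, 3.5, 285°): r_1=1.9319, r_2=2.8868, r_3=0.5774, r_4=0.5176 — all match ✓
Only this pose fits every beam.

(x, y, θ) = (3.5, 3.5, 285°)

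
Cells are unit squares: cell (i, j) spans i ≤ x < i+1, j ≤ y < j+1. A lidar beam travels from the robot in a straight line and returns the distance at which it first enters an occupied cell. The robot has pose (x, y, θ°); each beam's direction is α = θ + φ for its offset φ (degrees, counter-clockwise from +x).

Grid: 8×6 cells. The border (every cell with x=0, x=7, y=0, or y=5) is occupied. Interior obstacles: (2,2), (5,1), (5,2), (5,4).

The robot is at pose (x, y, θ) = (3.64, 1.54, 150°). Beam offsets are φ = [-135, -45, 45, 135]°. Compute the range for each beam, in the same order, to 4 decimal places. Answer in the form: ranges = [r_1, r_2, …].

beam 1: φ=-135°, α=15°
  dir = (cos 15°, sin 15°) = (0.9659, 0.2588); from cell (3,1)
  next x-line at t=0.3727, next y-line at t=1.7773; Δt_x=1.0353, Δt_y=3.8637
    x: enter (4,1) at t=0.3727
    x: enter (5,1) at t=1.4080 ← occupied
  → r_1 = 1.4080
beam 2: φ=-45°, α=105°
  dir = (cos 105°, sin 105°) = (-0.2588, 0.9659); from cell (3,1)
  next x-line at t=2.4728, next y-line at t=0.4762; Δt_x=3.8637, Δt_y=1.0353
    y: enter (3,2) at t=0.4762
    y: enter (3,3) at t=1.5115
    x: enter (2,3) at t=2.4728
    y: enter (2,4) at t=2.5468
    y: enter (2,5) at t=3.5821 ← occupied
  → r_2 = 3.5821
beam 3: φ=45°, α=195°
  dir = (cos 195°, sin 195°) = (-0.9659, -0.2588); from cell (3,1)
  next x-line at t=0.6626, next y-line at t=2.0864; Δt_x=1.0353, Δt_y=3.8637
    x: enter (2,1) at t=0.6626
    x: enter (1,1) at t=1.6979
    y: enter (1,0) at t=2.0864 ← occupied
  → r_3 = 2.0864
beam 4: φ=135°, α=285°
  dir = (cos 285°, sin 285°) = (0.2588, -0.9659); from cell (3,1)
  next x-line at t=1.3909, next y-line at t=0.5590; Δt_x=3.8637, Δt_y=1.0353
    y: enter (3,0) at t=0.5590 ← occupied
  → r_4 = 0.5590

ranges = [1.4080, 3.5821, 2.0864, 0.5590]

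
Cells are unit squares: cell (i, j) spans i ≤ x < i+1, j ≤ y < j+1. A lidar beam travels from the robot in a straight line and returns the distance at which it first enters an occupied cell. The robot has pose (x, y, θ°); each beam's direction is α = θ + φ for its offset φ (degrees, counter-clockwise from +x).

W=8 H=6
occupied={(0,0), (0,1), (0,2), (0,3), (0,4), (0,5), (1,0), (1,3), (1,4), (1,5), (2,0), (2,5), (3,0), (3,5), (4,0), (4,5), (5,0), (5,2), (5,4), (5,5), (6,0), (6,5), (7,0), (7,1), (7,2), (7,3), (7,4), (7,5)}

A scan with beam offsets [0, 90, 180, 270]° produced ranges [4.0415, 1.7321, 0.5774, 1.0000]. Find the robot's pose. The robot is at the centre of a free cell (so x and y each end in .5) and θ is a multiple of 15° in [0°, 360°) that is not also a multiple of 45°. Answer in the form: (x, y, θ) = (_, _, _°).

(x, y, θ) = (2.5, 1.5, 60°)

Candidates: 20 free-cell centres × 16 headings = 320 poses. Raycast each; keep the one whose scan matches to 4 dp.
  (6.5, 4.5, 285°): beam 1 = 1.9319 ≠ 4.0415 ✗
  (4.5, 4.5, 300°): beam 1 = 1.7321 ≠ 4.0415 ✗
  (1.5, 1.5, 30°): beam 1 = 5.0000 ≠ 4.0415 ✗
  (3.5, 1.5, 60°): beam 1 = 3.0000 ≠ 4.0415 ✗
  …
  (2.5, 1.5, 60°): r_1=4.0415, r_2=1.7321, r_3=0.5774, r_4=1.0000 — all match ✓
Unique over the lattice → pose = (2.5, 1.5, 60°).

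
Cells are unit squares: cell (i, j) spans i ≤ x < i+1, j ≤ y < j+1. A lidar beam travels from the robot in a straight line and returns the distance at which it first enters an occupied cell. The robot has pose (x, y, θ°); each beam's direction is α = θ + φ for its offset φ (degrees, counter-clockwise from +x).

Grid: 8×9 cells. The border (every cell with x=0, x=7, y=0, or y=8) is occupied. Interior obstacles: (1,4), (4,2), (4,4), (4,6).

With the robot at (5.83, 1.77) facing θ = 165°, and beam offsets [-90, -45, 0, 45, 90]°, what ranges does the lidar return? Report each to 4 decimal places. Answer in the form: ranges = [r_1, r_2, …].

beam 1: φ=-90°, α=75°
  cosα=0.2588 sinα=0.9659 | (5,1) | tMaxX 0.6568 tMaxY 0.2381 | tΔX 3.8637 tΔY 1.0353
    t=0.2381 [y] (5,2)
    t=0.6568 [x] (6,2)
    t=1.2734 [y] (6,3)
    t=2.3087 [y] (6,4)
    t=3.3439 [y] (6,5)
    t=4.3792 [y] (6,6)
    t=4.5205 [x] (7,6) — stop
  → r_1 = 4.5205
beam 2: φ=-45°, α=120°
  cosα=-0.5000 sinα=0.8660 | (5,1) | tMaxX 1.6600 tMaxY 0.2656 | tΔX 2.0000 tΔY 1.1547
    t=0.2656 [y] (5,2)
    t=1.4203 [y] (5,3)
    t=1.6600 [x] (4,3)
    t=2.5750 [y] (4,4) — stop
  → r_2 = 2.5750
beam 3: φ=0°, α=165°
  cosα=-0.9659 sinα=0.2588 | (5,1) | tMaxX 0.8593 tMaxY 0.8887 | tΔX 1.0353 tΔY 3.8637
    t=0.8593 [x] (4,1)
    t=0.8887 [y] (4,2) — stop
  → r_3 = 0.8887
beam 4: φ=45°, α=210°
  cosα=-0.8660 sinα=-0.5000 | (5,1) | tMaxX 0.9584 tMaxY 1.5400 | tΔX 1.1547 tΔY 2.0000
    t=0.9584 [x] (4,1)
    t=1.5400 [y] (4,0) — stop
  → r_4 = 1.5400
beam 5: φ=90°, α=255°
  cosα=-0.2588 sinα=-0.9659 | (5,1) | tMaxX 3.2069 tMaxY 0.7972 | tΔX 3.8637 tΔY 1.0353
    t=0.7972 [y] (5,0) — stop
  → r_5 = 0.7972

ranges = [4.5205, 2.5750, 0.8887, 1.5400, 0.7972]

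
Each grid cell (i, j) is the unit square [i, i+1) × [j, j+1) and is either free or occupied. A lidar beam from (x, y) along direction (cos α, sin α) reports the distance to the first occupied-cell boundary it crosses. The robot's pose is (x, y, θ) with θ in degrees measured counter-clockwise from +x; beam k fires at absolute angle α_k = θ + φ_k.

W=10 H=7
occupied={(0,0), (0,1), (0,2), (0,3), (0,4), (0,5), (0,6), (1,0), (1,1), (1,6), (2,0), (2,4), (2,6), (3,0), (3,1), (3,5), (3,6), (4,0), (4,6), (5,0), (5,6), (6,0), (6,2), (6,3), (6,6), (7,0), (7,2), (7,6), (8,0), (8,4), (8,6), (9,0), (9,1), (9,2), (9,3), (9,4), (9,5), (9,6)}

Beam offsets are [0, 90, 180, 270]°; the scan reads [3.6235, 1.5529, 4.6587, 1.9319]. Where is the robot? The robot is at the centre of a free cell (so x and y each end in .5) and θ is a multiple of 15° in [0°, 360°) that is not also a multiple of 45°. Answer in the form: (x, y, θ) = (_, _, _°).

(x, y, θ) = (5.5, 4.5, 15°)

Enumerate (i+0.5, j+0.5, θ) over the 32 free cells and 16 admissible headings. For each, cast all 4 beams and compare to the given ranges.
  (2.5, 5.5, 105°): beam 1 = 0.5176 ≠ 3.6235 ✗
  (7.5, 4.5, 195°): beam 1 = 6.7293 ≠ 3.6235 ✗
  (8.5, 3.5, 195°): beam 1 = 1.5529 ≠ 3.6235 ✗
  (4.5, 1.5, 210°): beam 1 = 0.5774 ≠ 3.6235 ✗
  …
  (5.5, 4.5, 15°): r_1=3.6235, r_2=1.5529, r_3=4.6587, r_4=1.9319 — all match ✓
Unique over the lattice → pose = (5.5, 4.5, 15°).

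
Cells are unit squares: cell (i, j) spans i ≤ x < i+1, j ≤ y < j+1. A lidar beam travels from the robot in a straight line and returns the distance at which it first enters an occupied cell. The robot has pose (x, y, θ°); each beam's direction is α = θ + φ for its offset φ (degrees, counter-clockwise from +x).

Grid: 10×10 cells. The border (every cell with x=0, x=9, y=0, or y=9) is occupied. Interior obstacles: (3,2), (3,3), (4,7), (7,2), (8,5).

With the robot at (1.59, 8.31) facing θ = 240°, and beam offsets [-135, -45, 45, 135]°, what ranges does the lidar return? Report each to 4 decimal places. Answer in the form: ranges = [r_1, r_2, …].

beam 1: φ=-135°, α=105°
  cosα=-0.2588 sinα=0.9659 | (1,8) | tMaxX 2.2796 tMaxY 0.7143 | tΔX 3.8637 tΔY 1.0353
    t=0.7143 [y] (1,9) — stop
  → r_1 = 0.7143
beam 2: φ=-45°, α=195°
  cosα=-0.9659 sinα=-0.2588 | (1,8) | tMaxX 0.6108 tMaxY 1.1977 | tΔX 1.0353 tΔY 3.8637
    t=0.6108 [x] (0,8) — stop
  → r_2 = 0.6108
beam 3: φ=45°, α=285°
  cosα=0.2588 sinα=-0.9659 | (1,8) | tMaxX 1.5841 tMaxY 0.3209 | tΔX 3.8637 tΔY 1.0353
    t=0.3209 [y] (1,7)
    t=1.3562 [y] (1,6)
    t=1.5841 [x] (2,6)
    t=2.3915 [y] (2,5)
    t=3.4268 [y] (2,4)
    t=4.4620 [y] (2,3)
    t=5.4478 [x] (3,3) — stop
  → r_3 = 5.4478
beam 4: φ=135°, α=15°
  cosα=0.9659 sinα=0.2588 | (1,8) | tMaxX 0.4245 tMaxY 2.6660 | tΔX 1.0353 tΔY 3.8637
    t=0.4245 [x] (2,8)
    t=1.4597 [x] (3,8)
    t=2.4950 [x] (4,8)
    t=2.6660 [y] (4,9) — stop
  → r_4 = 2.6660

ranges = [0.7143, 0.6108, 5.4478, 2.6660]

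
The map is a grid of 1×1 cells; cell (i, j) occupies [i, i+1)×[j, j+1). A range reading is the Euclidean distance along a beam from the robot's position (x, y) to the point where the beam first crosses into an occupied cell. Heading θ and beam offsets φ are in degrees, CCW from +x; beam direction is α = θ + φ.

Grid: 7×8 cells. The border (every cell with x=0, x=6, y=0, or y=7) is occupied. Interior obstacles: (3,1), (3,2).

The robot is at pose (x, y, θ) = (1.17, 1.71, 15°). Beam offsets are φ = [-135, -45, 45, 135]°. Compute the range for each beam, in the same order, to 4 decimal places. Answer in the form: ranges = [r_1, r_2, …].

beam 1: φ=-135°, α=240°
  d=(-0.5000,-0.8660)  start (1,1)  tX=0.3400 tY=0.8198  stride 1/|dx|=2.0000 1/|dy|=1.1547
    cross x-line → (0,1), t=0.3400 (wall)
  → r_1 = 0.3400
beam 2: φ=-45°, α=330°
  d=(0.8660,-0.5000)  start (1,1)  tX=0.9584 tY=1.4200  stride 1/|dx|=1.1547 1/|dy|=2.0000
    cross x-line → (2,1), t=0.9584
    cross y-line → (2,0), t=1.4200 (wall)
  → r_2 = 1.4200
beam 3: φ=45°, α=60°
  d=(0.5000,0.8660)  start (1,1)  tX=1.6600 tY=0.3349  stride 1/|dx|=2.0000 1/|dy|=1.1547
    cross y-line → (1,2), t=0.3349
    cross y-line → (1,3), t=1.4896
    cross x-line → (2,3), t=1.6600
    cross y-line → (2,4), t=2.6443
    cross x-line → (3,4), t=3.6600
    cross y-line → (3,5), t=3.7990
    cross y-line → (3,6), t=4.9537
    cross x-line → (4,6), t=5.6600
    cross y-line → (4,7), t=6.1084 (wall)
  → r_3 = 6.1084
beam 4: φ=135°, α=150°
  d=(-0.8660,0.5000)  start (1,1)  tX=0.1963 tY=0.5800  stride 1/|dx|=1.1547 1/|dy|=2.0000
    cross x-line → (0,1), t=0.1963 (wall)
  → r_4 = 0.1963

ranges = [0.3400, 1.4200, 6.1084, 0.1963]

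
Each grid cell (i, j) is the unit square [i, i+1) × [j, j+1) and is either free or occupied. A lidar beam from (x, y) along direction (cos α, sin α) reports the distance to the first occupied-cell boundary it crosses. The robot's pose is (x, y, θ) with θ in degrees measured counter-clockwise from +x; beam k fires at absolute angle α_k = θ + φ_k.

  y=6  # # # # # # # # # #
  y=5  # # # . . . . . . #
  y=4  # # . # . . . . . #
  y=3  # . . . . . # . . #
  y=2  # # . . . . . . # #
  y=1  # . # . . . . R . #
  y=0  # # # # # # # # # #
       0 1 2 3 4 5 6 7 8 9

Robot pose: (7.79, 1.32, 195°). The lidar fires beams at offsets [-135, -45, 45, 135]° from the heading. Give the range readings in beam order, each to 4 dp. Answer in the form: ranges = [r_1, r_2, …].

ranges = [0.7852, 5.3600, 0.3695, 0.6400]

beam 1: φ=-135°, α=60°
  cosα=0.5000 sinα=0.8660 | (7,1) | tMaxX 0.4200 tMaxY 0.7852 | tΔX 2.0000 tΔY 1.1547
    t=0.4200 [x] (8,1)
    t=0.7852 [y] (8,2) — stop
  → r_1 = 0.7852
beam 2: φ=-45°, α=150°
  cosα=-0.8660 sinα=0.5000 | (7,1) | tMaxX 0.9122 tMaxY 1.3600 | tΔX 1.1547 tΔY 2.0000
    t=0.9122 [x] (6,1)
    t=1.3600 [y] (6,2)
    t=2.0669 [x] (5,2)
    t=3.2216 [x] (4,2)
    t=3.3600 [y] (4,3)
    t=4.3763 [x] (3,3)
    t=5.3600 [y] (3,4) — stop
  → r_2 = 5.3600
beam 3: φ=45°, α=240°
  cosα=-0.5000 sinα=-0.8660 | (7,1) | tMaxX 1.5800 tMaxY 0.3695 | tΔX 2.0000 tΔY 1.1547
    t=0.3695 [y] (7,0) — stop
  → r_3 = 0.3695
beam 4: φ=135°, α=330°
  cosα=0.8660 sinα=-0.5000 | (7,1) | tMaxX 0.2425 tMaxY 0.6400 | tΔX 1.1547 tΔY 2.0000
    t=0.2425 [x] (8,1)
    t=0.6400 [y] (8,0) — stop
  → r_4 = 0.6400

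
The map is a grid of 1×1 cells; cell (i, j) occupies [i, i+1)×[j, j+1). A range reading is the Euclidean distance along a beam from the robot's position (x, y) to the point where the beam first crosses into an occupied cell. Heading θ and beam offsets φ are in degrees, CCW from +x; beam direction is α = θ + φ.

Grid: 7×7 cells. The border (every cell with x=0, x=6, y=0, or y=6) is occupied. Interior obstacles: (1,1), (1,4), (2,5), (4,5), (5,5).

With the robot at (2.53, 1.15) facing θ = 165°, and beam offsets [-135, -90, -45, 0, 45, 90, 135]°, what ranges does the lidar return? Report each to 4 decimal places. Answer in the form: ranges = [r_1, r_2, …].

ranges = [4.0068, 5.0211, 3.0600, 0.5487, 0.3000, 0.1553, 0.1732]

beam 1: φ=-135°, α=30°
  dir = (cos 30°, sin 30°) = (0.8660, 0.5000); from cell (2,1)
  next x-line at t=0.5427, next y-line at t=1.7000; Δt_x=1.1547, Δt_y=2.0000
    x: enter (3,1) at t=0.5427
    x: enter (4,1) at t=1.6974
    y: enter (4,2) at t=1.7000
    x: enter (5,2) at t=2.8521
    y: enter (5,3) at t=3.7000
    x: enter (6,3) at t=4.0068 ← occupied
  → r_1 = 4.0068
beam 2: φ=-90°, α=75°
  dir = (cos 75°, sin 75°) = (0.2588, 0.9659); from cell (2,1)
  next x-line at t=1.8159, next y-line at t=0.8800; Δt_x=3.8637, Δt_y=1.0353
    y: enter (2,2) at t=0.8800
    x: enter (3,2) at t=1.8159
    y: enter (3,3) at t=1.9153
    y: enter (3,4) at t=2.9505
    y: enter (3,5) at t=3.9858
    y: enter (3,6) at t=5.0211 ← occupied
  → r_2 = 5.0211
beam 3: φ=-45°, α=120°
  dir = (cos 120°, sin 120°) = (-0.5000, 0.8660); from cell (2,1)
  next x-line at t=1.0600, next y-line at t=0.9815; Δt_x=2.0000, Δt_y=1.1547
    y: enter (2,2) at t=0.9815
    x: enter (1,2) at t=1.0600
    y: enter (1,3) at t=2.1362
    x: enter (0,3) at t=3.0600 ← occupied
  → r_3 = 3.0600
beam 4: φ=0°, α=165°
  dir = (cos 165°, sin 165°) = (-0.9659, 0.2588); from cell (2,1)
  next x-line at t=0.5487, next y-line at t=3.2841; Δt_x=1.0353, Δt_y=3.8637
    x: enter (1,1) at t=0.5487 ← occupied
  → r_4 = 0.5487
beam 5: φ=45°, α=210°
  dir = (cos 210°, sin 210°) = (-0.8660, -0.5000); from cell (2,1)
  next x-line at t=0.6120, next y-line at t=0.3000; Δt_x=1.1547, Δt_y=2.0000
    y: enter (2,0) at t=0.3000 ← occupied
  → r_5 = 0.3000
beam 6: φ=90°, α=255°
  dir = (cos 255°, sin 255°) = (-0.2588, -0.9659); from cell (2,1)
  next x-line at t=2.0478, next y-line at t=0.1553; Δt_x=3.8637, Δt_y=1.0353
    y: enter (2,0) at t=0.1553 ← occupied
  → r_6 = 0.1553
beam 7: φ=135°, α=300°
  dir = (cos 300°, sin 300°) = (0.5000, -0.8660); from cell (2,1)
  next x-line at t=0.9400, next y-line at t=0.1732; Δt_x=2.0000, Δt_y=1.1547
    y: enter (2,0) at t=0.1732 ← occupied
  → r_7 = 0.1732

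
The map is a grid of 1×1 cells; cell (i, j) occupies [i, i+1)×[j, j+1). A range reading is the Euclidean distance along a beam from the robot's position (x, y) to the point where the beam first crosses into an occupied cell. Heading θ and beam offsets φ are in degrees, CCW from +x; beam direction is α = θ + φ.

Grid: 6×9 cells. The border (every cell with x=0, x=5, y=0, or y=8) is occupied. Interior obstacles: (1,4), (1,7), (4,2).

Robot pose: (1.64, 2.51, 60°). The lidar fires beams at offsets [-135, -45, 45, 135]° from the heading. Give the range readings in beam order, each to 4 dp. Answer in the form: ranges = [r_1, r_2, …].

ranges = [1.5633, 3.4785, 1.5426, 0.6626]

beam 1: φ=-135°, α=285°
  dir = (cos 285°, sin 285°) = (0.2588, -0.9659); from cell (1,2)
  next x-line at t=1.3909, next y-line at t=0.5280; Δt_x=3.8637, Δt_y=1.0353
    y: enter (1,1) at t=0.5280
    x: enter (2,1) at t=1.3909
    y: enter (2,0) at t=1.5633 ← occupied
  → r_1 = 1.5633
beam 2: φ=-45°, α=15°
  dir = (cos 15°, sin 15°) = (0.9659, 0.2588); from cell (1,2)
  next x-line at t=0.3727, next y-line at t=1.8932; Δt_x=1.0353, Δt_y=3.8637
    x: enter (2,2) at t=0.3727
    x: enter (3,2) at t=1.4080
    y: enter (3,3) at t=1.8932
    x: enter (4,3) at t=2.4433
    x: enter (5,3) at t=3.4785 ← occupied
  → r_2 = 3.4785
beam 3: φ=45°, α=105°
  dir = (cos 105°, sin 105°) = (-0.2588, 0.9659); from cell (1,2)
  next x-line at t=2.4728, next y-line at t=0.5073; Δt_x=3.8637, Δt_y=1.0353
    y: enter (1,3) at t=0.5073
    y: enter (1,4) at t=1.5426 ← occupied
  → r_3 = 1.5426
beam 4: φ=135°, α=195°
  dir = (cos 195°, sin 195°) = (-0.9659, -0.2588); from cell (1,2)
  next x-line at t=0.6626, next y-line at t=1.9705; Δt_x=1.0353, Δt_y=3.8637
    x: enter (0,2) at t=0.6626 ← occupied
  → r_4 = 0.6626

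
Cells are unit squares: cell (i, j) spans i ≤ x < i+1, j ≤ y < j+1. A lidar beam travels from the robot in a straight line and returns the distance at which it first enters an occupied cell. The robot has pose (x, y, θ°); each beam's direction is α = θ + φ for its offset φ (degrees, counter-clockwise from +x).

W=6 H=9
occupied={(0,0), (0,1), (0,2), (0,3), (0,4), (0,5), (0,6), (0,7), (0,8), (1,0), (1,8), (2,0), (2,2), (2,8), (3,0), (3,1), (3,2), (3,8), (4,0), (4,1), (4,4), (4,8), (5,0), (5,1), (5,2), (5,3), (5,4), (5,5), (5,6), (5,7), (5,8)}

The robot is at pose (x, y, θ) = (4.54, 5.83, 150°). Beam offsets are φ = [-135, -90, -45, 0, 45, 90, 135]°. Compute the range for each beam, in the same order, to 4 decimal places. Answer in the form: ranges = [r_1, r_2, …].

beam 1: φ=-135°, α=15°
  direction (0.9659, 0.2588); cell (4,5); t to first gridline: x 0.4762, y 0.6568 (then +1.0353 / +3.8637)
    (5,5) via x @ 0.4762  # hit
  → r_1 = 0.4762
beam 2: φ=-90°, α=60°
  direction (0.5000, 0.8660); cell (4,5); t to first gridline: x 0.9200, y 0.1963 (then +2.0000 / +1.1547)
    (4,6) via y @ 0.1963
    (5,6) via x @ 0.9200  # hit
  → r_2 = 0.9200
beam 3: φ=-45°, α=105°
  direction (-0.2588, 0.9659); cell (4,5); t to first gridline: x 2.0864, y 0.1760 (then +3.8637 / +1.0353)
    (4,6) via y @ 0.1760
    (4,7) via y @ 1.2113
    (3,7) via x @ 2.0864
    (3,8) via y @ 2.2465  # hit
  → r_3 = 2.2465
beam 4: φ=0°, α=150°
  direction (-0.8660, 0.5000); cell (4,5); t to first gridline: x 0.6235, y 0.3400 (then +1.1547 / +2.0000)
    (4,6) via y @ 0.3400
    (3,6) via x @ 0.6235
    (2,6) via x @ 1.7782
    (2,7) via y @ 2.3400
    (1,7) via x @ 2.9329
    (0,7) via x @ 4.0876  # hit
  → r_4 = 4.0876
beam 5: φ=45°, α=195°
  direction (-0.9659, -0.2588); cell (4,5); t to first gridline: x 0.5590, y 3.2069 (then +1.0353 / +3.8637)
    (3,5) via x @ 0.5590
    (2,5) via x @ 1.5943
    (1,5) via x @ 2.6296
    (1,4) via y @ 3.2069
    (0,4) via x @ 3.6649  # hit
  → r_5 = 3.6649
beam 6: φ=90°, α=240°
  direction (-0.5000, -0.8660); cell (4,5); t to first gridline: x 1.0800, y 0.9584 (then +2.0000 / +1.1547)
    (4,4) via y @ 0.9584  # hit
  → r_6 = 0.9584
beam 7: φ=135°, α=285°
  direction (0.2588, -0.9659); cell (4,5); t to first gridline: x 1.7773, y 0.8593 (then +3.8637 / +1.0353)
    (4,4) via y @ 0.8593  # hit
  → r_7 = 0.8593

ranges = [0.4762, 0.9200, 2.2465, 4.0876, 3.6649, 0.9584, 0.8593]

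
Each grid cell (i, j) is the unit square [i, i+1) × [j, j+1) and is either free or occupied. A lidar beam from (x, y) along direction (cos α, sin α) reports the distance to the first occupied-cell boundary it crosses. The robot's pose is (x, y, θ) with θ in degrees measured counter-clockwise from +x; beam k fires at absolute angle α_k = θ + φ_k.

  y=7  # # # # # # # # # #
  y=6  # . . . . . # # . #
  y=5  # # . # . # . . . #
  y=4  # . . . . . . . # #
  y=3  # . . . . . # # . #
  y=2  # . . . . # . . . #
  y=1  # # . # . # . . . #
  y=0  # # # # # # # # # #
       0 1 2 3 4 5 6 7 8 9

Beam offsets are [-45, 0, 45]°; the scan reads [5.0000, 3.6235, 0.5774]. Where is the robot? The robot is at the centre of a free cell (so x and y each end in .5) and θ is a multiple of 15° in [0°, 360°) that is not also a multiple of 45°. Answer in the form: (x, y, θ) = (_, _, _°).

(x, y, θ) = (2.5, 1.5, 105°)

Candidates: 36 free-cell centres × 16 headings = 576 poses. Raycast each; keep the one whose scan matches to 4 dp.
  (4.5, 5.5, 210°): beam 1 = 0.5176 ≠ 5.0000 ✗
  (2.5, 4.5, 165°): beam 1 = 1.0000 ≠ 5.0000 ✗
  (3.5, 2.5, 120°): beam 1 = 4.6587 ≠ 5.0000 ✗
  …
  (2.5, 1.5, 105°): r_1=5.0000, r_2=3.6235, r_3=0.5774 — all match ✓
Only this pose fits every beam.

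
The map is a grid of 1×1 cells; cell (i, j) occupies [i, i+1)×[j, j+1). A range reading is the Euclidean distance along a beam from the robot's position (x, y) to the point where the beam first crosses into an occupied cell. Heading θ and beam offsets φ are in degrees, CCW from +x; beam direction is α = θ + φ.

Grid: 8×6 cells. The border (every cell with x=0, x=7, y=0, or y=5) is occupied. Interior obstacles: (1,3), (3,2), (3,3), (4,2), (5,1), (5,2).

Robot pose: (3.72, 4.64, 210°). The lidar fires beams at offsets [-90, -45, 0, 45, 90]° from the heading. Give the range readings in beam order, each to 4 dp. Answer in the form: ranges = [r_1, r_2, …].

beam 1: φ=-90°, α=120°
  d=(-0.5000,0.8660)  start (3,4)  tX=1.4400 tY=0.4157  stride 1/|dx|=2.0000 1/|dy|=1.1547
    cross y-line → (3,5), t=0.4157 (wall)
  → r_1 = 0.4157
beam 2: φ=-45°, α=165°
  d=(-0.9659,0.2588)  start (3,4)  tX=0.7454 tY=1.3909  stride 1/|dx|=1.0353 1/|dy|=3.8637
    cross x-line → (2,4), t=0.7454
    cross y-line → (2,5), t=1.3909 (wall)
  → r_2 = 1.3909
beam 3: φ=0°, α=210°
  d=(-0.8660,-0.5000)  start (3,4)  tX=0.8314 tY=1.2800  stride 1/|dx|=1.1547 1/|dy|=2.0000
    cross x-line → (2,4), t=0.8314
    cross y-line → (2,3), t=1.2800
    cross x-line → (1,3), t=1.9861 (wall)
  → r_3 = 1.9861
beam 4: φ=45°, α=255°
  d=(-0.2588,-0.9659)  start (3,4)  tX=2.7819 tY=0.6626  stride 1/|dx|=3.8637 1/|dy|=1.0353
    cross y-line → (3,3), t=0.6626 (wall)
  → r_4 = 0.6626
beam 5: φ=90°, α=300°
  d=(0.5000,-0.8660)  start (3,4)  tX=0.5600 tY=0.7390  stride 1/|dx|=2.0000 1/|dy|=1.1547
    cross x-line → (4,4), t=0.5600
    cross y-line → (4,3), t=0.7390
    cross y-line → (4,2), t=1.8937 (wall)
  → r_5 = 1.8937

ranges = [0.4157, 1.3909, 1.9861, 0.6626, 1.8937]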